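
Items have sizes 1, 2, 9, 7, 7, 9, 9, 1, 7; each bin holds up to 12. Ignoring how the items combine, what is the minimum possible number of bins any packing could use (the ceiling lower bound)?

5

Total size = 1 + 2 + 9 + 7 + 7 + 9 + 9 + 1 + 7 = 52.
⌈52 / 12⌉ = 5.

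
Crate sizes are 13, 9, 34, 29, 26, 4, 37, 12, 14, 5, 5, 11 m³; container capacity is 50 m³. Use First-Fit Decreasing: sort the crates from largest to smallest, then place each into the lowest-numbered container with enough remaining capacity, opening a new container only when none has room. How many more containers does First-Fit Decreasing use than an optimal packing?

First-Fit Decreasing: [37,13] [34,14] [29,12,9] [26,11,5,5] [4] → 5 containers.
Total size 199 m³; any packing needs at least ⌈199/50⌉ = 4 containers.
An optimal packing achieves that bound: [37,13] [34,12,4] [29,11,9] [26,14,5,5] → 4 containers.
Excess: 5 − 4 = 1.

1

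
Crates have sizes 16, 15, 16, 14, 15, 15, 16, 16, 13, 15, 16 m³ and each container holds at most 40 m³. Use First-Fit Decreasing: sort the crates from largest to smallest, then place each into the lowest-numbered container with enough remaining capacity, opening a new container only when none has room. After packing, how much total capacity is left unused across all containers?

73

Sorted descending: 16, 16, 16, 16, 16, 15, 15, 15, 15, 14, 13.
Put 16 m³ in container 1; 24 m³ remain.
Put 16 m³ in container 1; 8 m³ remain.
Put 16 m³ in container 2; 24 m³ remain.
Put 16 m³ in container 2; 8 m³ remain.
Put 16 m³ in container 3; 24 m³ remain.
Put 15 m³ in container 3; 9 m³ remain.
Put 15 m³ in container 4; 25 m³ remain.
Put 15 m³ in container 4; 10 m³ remain.
Put 15 m³ in container 5; 25 m³ remain.
Put 14 m³ in container 5; 11 m³ remain.
Put 13 m³ in container 6; 27 m³ remain.
6 containers × 40 m³ = 240 m³; used 167 m³; unused 73 m³.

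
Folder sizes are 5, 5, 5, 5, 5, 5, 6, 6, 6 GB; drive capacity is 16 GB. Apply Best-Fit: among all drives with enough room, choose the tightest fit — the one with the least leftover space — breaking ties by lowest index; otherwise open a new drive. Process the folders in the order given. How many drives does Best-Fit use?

4 drives

5 GB → drive 1 (remaining 11 GB)
5 GB → drive 1 (remaining 6 GB)
5 GB → drive 1 (remaining 1 GB)
5 GB → drive 2 (remaining 11 GB)
5 GB → drive 2 (remaining 6 GB)
5 GB → drive 2 (remaining 1 GB)
6 GB → drive 3 (remaining 10 GB)
6 GB → drive 3 (remaining 4 GB)
6 GB → drive 4 (remaining 10 GB)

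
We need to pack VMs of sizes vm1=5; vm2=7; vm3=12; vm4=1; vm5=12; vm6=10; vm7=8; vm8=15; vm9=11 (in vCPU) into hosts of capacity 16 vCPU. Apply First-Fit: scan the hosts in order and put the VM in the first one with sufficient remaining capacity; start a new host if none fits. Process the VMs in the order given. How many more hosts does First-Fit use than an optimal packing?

First-Fit: [5,7,1] [12] [12] [10] [8] [15] [11] → 7 hosts.
Total size 81 vCPU; any packing needs at least ⌈81/16⌉ = 6 hosts.
An optimal packing achieves that bound: [15,1] [12] [12] [11,5] [10] [8,7] → 6 hosts.
Excess: 7 − 6 = 1.

1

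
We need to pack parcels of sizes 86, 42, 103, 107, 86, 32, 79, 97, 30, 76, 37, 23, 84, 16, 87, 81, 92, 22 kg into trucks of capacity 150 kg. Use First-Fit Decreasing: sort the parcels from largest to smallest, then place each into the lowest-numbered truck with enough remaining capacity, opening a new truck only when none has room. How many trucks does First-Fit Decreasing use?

Sorted descending: 107, 103, 97, 92, 87, 86, 86, 84, 81, 79, 76, 42, 37, 32, 30, 23, 22, 16.
Put 107 kg in truck 1; 43 kg remain.
Put 103 kg in truck 2; 47 kg remain.
Put 97 kg in truck 3; 53 kg remain.
Put 92 kg in truck 4; 58 kg remain.
Put 87 kg in truck 5; 63 kg remain.
Put 86 kg in truck 6; 64 kg remain.
Put 86 kg in truck 7; 64 kg remain.
Put 84 kg in truck 8; 66 kg remain.
Put 81 kg in truck 9; 69 kg remain.
Put 79 kg in truck 10; 71 kg remain.
Put 76 kg in truck 11; 74 kg remain.
Put 42 kg in truck 1; 1 kg remain.
Put 37 kg in truck 2; 10 kg remain.
Put 32 kg in truck 3; 21 kg remain.
Put 30 kg in truck 4; 28 kg remain.
Put 23 kg in truck 4; 5 kg remain.
Put 22 kg in truck 5; 41 kg remain.
Put 16 kg in truck 3; 5 kg remain.

11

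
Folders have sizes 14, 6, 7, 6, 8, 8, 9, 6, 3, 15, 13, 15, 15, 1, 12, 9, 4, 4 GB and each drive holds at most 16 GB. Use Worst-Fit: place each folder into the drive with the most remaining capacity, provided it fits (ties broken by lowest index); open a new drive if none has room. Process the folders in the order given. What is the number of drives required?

14 GB → drive 1 (remaining 2 GB)
6 GB → drive 2 (remaining 10 GB)
7 GB → drive 2 (remaining 3 GB)
6 GB → drive 3 (remaining 10 GB)
8 GB → drive 3 (remaining 2 GB)
8 GB → drive 4 (remaining 8 GB)
9 GB → drive 5 (remaining 7 GB)
6 GB → drive 4 (remaining 2 GB)
3 GB → drive 5 (remaining 4 GB)
15 GB → drive 6 (remaining 1 GB)
13 GB → drive 7 (remaining 3 GB)
15 GB → drive 8 (remaining 1 GB)
15 GB → drive 9 (remaining 1 GB)
1 GB → drive 5 (remaining 3 GB)
12 GB → drive 10 (remaining 4 GB)
9 GB → drive 11 (remaining 7 GB)
4 GB → drive 11 (remaining 3 GB)
4 GB → drive 10 (remaining 0 GB)
Final drives: [14] [6,7] [6,8] [8,6] [9,3,1] [15] [13] [15] [15] [12,4] [9,4].

11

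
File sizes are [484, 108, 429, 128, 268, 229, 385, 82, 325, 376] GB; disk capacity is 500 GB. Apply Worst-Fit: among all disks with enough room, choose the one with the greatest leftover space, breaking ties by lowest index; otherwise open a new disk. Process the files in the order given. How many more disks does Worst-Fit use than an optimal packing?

1

Worst-Fit: [484] [108,128,229] [429] [268,82] [385] [325] [376] → 7 disks.
Total size 2814 GB; any packing needs at least ⌈2814/500⌉ = 6 disks.
An optimal packing achieves that bound: [484] [429] [385,108] [376,82] [325,128] [268,229] → 6 disks.
Excess: 7 − 6 = 1.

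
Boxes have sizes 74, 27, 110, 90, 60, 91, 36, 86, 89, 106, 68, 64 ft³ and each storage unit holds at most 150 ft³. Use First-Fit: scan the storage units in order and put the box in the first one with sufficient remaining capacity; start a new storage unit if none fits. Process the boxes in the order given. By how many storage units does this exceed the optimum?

1

First-Fit: [74,27,36] [110] [90,60] [91] [86,64] [89] [106] [68] → 8 storage units.
Total size 901 ft³; any packing needs at least ⌈901/150⌉ = 7 storage units.
An optimal packing achieves that bound: [110,36] [106,27] [91] [90,60] [89] [86,64] [74,68] → 7 storage units.
Excess: 8 − 7 = 1.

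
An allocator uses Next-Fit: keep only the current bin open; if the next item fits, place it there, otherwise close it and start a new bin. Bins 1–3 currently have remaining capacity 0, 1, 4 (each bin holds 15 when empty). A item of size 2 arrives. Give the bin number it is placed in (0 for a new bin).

Next-Fit only looks at bin 3, which has 4 free.
2 fits there.

3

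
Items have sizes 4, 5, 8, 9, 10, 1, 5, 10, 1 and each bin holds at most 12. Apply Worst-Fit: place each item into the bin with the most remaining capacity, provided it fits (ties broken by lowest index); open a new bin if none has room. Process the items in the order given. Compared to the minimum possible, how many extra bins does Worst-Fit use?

1

Worst-Fit: [4,5] [8,1] [9] [10] [5,1] [10] → 6 bins.
Total size 53; any packing needs at least ⌈53/12⌉ = 5 bins.
An optimal packing achieves that bound: [10,1,1] [10] [9] [8,4] [5,5] → 5 bins.
Excess: 6 − 5 = 1.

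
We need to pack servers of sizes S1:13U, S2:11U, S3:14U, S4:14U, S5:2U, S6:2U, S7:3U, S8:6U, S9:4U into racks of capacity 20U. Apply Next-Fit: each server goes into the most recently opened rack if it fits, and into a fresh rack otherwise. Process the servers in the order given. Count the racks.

5

Put S1 (13U) in rack 1; 7U remain.
Put S2 (11U) in rack 2; 9U remain.
Put S3 (14U) in rack 3; 6U remain.
Put S4 (14U) in rack 4; 6U remain.
Put S5 (2U) in rack 4; 4U remain.
Put S6 (2U) in rack 4; 2U remain.
Put S7 (3U) in rack 5; 17U remain.
Put S8 (6U) in rack 5; 11U remain.
Put S9 (4U) in rack 5; 7U remain.
Final racks: [13] [11] [14] [14,2,2] [3,6,4].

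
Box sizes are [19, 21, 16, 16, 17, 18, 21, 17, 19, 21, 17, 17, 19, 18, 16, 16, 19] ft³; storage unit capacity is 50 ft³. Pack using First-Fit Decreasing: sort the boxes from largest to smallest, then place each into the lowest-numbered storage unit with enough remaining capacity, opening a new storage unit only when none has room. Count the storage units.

Sorted descending: 21, 21, 21, 19, 19, 19, 19, 18, 18, 17, 17, 17, 17, 16, 16, 16, 16.
storage unit 1: place 21 ft³, 29 ft³ left
storage unit 1: place 21 ft³, 8 ft³ left
storage unit 2: place 21 ft³, 29 ft³ left
storage unit 2: place 19 ft³, 10 ft³ left
storage unit 3: place 19 ft³, 31 ft³ left
storage unit 3: place 19 ft³, 12 ft³ left
storage unit 4: place 19 ft³, 31 ft³ left
storage unit 4: place 18 ft³, 13 ft³ left
storage unit 5: place 18 ft³, 32 ft³ left
storage unit 5: place 17 ft³, 15 ft³ left
storage unit 6: place 17 ft³, 33 ft³ left
storage unit 6: place 17 ft³, 16 ft³ left
storage unit 7: place 17 ft³, 33 ft³ left
storage unit 6: place 16 ft³, 0 ft³ left
storage unit 7: place 16 ft³, 17 ft³ left
storage unit 7: place 16 ft³, 1 ft³ left
storage unit 8: place 16 ft³, 34 ft³ left

8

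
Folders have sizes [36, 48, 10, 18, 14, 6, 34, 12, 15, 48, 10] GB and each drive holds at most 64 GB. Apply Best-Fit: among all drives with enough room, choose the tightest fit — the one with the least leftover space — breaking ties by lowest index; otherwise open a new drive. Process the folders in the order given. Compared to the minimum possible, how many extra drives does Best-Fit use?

Best-Fit: [36,18,10] [48,10,6] [14,34,12] [15,48] → 4 drives.
Total size 251 GB; any packing needs at least ⌈251/64⌉ = 4 drives.
So 4 is already optimal.

0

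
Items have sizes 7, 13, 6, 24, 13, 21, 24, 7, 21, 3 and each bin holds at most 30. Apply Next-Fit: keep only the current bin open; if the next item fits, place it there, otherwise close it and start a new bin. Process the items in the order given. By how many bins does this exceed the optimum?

Next-Fit: [7,13,6] [24] [13] [21] [24] [7,21] [3] → 7 bins.
Total size 139; any packing needs at least ⌈139/30⌉ = 5 bins.
An optimal packing achieves that bound: [24,6] [24,3] [21,7] [21,7] [13,13] → 5 bins.
Excess: 7 − 5 = 2.

2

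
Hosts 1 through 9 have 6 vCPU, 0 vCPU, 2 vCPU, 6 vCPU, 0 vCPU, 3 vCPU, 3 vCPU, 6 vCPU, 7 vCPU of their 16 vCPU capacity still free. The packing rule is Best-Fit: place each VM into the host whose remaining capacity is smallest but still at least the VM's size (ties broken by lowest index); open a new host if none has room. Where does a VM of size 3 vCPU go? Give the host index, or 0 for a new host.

6

Hosts with room: host 1 (6 vCPU), host 4 (6 vCPU), host 6 (3 vCPU), host 7 (3 vCPU), host 8 (6 vCPU), host 9 (7 vCPU).
Tightest fit is host 6 with 3 vCPU free.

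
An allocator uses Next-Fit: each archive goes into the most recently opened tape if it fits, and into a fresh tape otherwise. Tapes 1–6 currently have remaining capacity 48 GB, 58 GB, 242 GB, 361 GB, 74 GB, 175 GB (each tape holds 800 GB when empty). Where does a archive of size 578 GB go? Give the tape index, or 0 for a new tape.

0

Next-Fit only looks at tape 6, which has 175 GB free.
578 GB does not fit, so a new tape is opened.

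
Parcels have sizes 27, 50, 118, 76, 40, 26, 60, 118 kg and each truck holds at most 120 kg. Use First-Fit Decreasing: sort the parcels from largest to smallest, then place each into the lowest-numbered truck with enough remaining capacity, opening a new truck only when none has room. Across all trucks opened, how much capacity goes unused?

85

Sorted descending: 118, 118, 76, 60, 50, 40, 27, 26.
118 kg → truck 1 (remaining 2 kg)
118 kg → truck 2 (remaining 2 kg)
76 kg → truck 3 (remaining 44 kg)
60 kg → truck 4 (remaining 60 kg)
50 kg → truck 4 (remaining 10 kg)
40 kg → truck 3 (remaining 4 kg)
27 kg → truck 5 (remaining 93 kg)
26 kg → truck 5 (remaining 67 kg)
5 trucks × 120 kg = 600 kg; used 515 kg; unused 85 kg.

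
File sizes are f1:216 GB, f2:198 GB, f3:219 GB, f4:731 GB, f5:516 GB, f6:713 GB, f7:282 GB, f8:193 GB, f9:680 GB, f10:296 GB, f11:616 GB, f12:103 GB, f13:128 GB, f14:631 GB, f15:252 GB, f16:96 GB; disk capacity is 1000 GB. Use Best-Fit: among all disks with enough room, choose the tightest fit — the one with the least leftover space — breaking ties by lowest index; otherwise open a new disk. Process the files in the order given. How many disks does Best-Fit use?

f1 (216 GB) → disk 1 (remaining 784 GB)
f2 (198 GB) → disk 1 (remaining 586 GB)
f3 (219 GB) → disk 1 (remaining 367 GB)
f4 (731 GB) → disk 2 (remaining 269 GB)
f5 (516 GB) → disk 3 (remaining 484 GB)
f6 (713 GB) → disk 4 (remaining 287 GB)
f7 (282 GB) → disk 4 (remaining 5 GB)
f8 (193 GB) → disk 2 (remaining 76 GB)
f9 (680 GB) → disk 5 (remaining 320 GB)
f10 (296 GB) → disk 5 (remaining 24 GB)
f11 (616 GB) → disk 6 (remaining 384 GB)
f12 (103 GB) → disk 1 (remaining 264 GB)
f13 (128 GB) → disk 1 (remaining 136 GB)
f14 (631 GB) → disk 7 (remaining 369 GB)
f15 (252 GB) → disk 7 (remaining 117 GB)
f16 (96 GB) → disk 7 (remaining 21 GB)
Final disks: [216,198,219,103,128] [731,193] [516] [713,282] [680,296] [616] [631,252,96].

7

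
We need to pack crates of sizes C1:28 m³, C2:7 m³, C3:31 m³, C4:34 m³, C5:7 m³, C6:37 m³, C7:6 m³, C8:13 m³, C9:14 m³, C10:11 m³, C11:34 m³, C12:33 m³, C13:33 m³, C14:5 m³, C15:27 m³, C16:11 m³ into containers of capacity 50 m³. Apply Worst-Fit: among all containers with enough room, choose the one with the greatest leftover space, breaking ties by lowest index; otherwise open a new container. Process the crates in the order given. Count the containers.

9 containers

container 1: place C1 (28 m³), 22 m³ left
container 1: place C2 (7 m³), 15 m³ left
container 2: place C3 (31 m³), 19 m³ left
container 3: place C4 (34 m³), 16 m³ left
container 2: place C5 (7 m³), 12 m³ left
container 4: place C6 (37 m³), 13 m³ left
container 3: place C7 (6 m³), 10 m³ left
container 1: place C8 (13 m³), 2 m³ left
container 5: place C9 (14 m³), 36 m³ left
container 5: place C10 (11 m³), 25 m³ left
container 6: place C11 (34 m³), 16 m³ left
container 7: place C12 (33 m³), 17 m³ left
container 8: place C13 (33 m³), 17 m³ left
container 5: place C14 (5 m³), 20 m³ left
container 9: place C15 (27 m³), 23 m³ left
container 9: place C16 (11 m³), 12 m³ left
Final containers: [28,7,13] [31,7] [34,6] [37] [14,11,5] [34] [33] [33] [27,11].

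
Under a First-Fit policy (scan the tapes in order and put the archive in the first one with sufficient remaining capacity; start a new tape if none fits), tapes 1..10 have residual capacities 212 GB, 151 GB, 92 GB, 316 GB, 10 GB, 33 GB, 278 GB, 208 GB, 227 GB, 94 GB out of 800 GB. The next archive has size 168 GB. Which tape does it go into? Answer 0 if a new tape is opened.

Tapes with room: tape 1 (212 GB), tape 4 (316 GB), tape 7 (278 GB), tape 8 (208 GB), tape 9 (227 GB).
The first with room is tape 1.

1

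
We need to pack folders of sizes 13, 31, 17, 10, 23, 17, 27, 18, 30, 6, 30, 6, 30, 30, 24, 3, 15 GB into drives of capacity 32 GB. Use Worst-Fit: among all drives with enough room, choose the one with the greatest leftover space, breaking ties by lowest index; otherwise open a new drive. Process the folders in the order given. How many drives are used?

Put 13 GB in drive 1; 19 GB remain.
Put 31 GB in drive 2; 1 GB remain.
Put 17 GB in drive 1; 2 GB remain.
Put 10 GB in drive 3; 22 GB remain.
Put 23 GB in drive 4; 9 GB remain.
Put 17 GB in drive 3; 5 GB remain.
Put 27 GB in drive 5; 5 GB remain.
Put 18 GB in drive 6; 14 GB remain.
Put 30 GB in drive 7; 2 GB remain.
Put 6 GB in drive 6; 8 GB remain.
Put 30 GB in drive 8; 2 GB remain.
Put 6 GB in drive 4; 3 GB remain.
Put 30 GB in drive 9; 2 GB remain.
Put 30 GB in drive 10; 2 GB remain.
Put 24 GB in drive 11; 8 GB remain.
Put 3 GB in drive 6; 5 GB remain.
Put 15 GB in drive 12; 17 GB remain.
Final drives: [13,17] [31] [10,17] [23,6] [27] [18,6,3] [30] [30] [30] [30] [24] [15].

12 drives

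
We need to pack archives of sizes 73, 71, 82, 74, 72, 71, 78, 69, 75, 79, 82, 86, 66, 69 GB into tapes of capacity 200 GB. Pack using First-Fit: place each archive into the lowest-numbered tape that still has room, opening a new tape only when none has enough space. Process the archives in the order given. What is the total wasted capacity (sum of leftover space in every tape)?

353

73 GB → tape 1 (remaining 127 GB)
71 GB → tape 1 (remaining 56 GB)
82 GB → tape 2 (remaining 118 GB)
74 GB → tape 2 (remaining 44 GB)
72 GB → tape 3 (remaining 128 GB)
71 GB → tape 3 (remaining 57 GB)
78 GB → tape 4 (remaining 122 GB)
69 GB → tape 4 (remaining 53 GB)
75 GB → tape 5 (remaining 125 GB)
79 GB → tape 5 (remaining 46 GB)
82 GB → tape 6 (remaining 118 GB)
86 GB → tape 6 (remaining 32 GB)
66 GB → tape 7 (remaining 134 GB)
69 GB → tape 7 (remaining 65 GB)
7 tapes × 200 GB = 1400 GB; used 1047 GB; unused 353 GB.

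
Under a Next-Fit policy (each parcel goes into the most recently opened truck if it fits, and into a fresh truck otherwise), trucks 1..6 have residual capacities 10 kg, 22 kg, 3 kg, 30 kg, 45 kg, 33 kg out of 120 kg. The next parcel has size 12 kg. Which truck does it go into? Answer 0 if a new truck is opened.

6

Next-Fit only looks at truck 6, which has 33 kg free.
12 kg fits there.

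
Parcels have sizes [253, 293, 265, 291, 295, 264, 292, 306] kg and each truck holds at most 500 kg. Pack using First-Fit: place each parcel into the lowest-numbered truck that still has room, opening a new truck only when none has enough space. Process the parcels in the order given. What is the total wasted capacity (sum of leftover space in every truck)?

1741

truck 1: place 253 kg, 247 kg left
truck 2: place 293 kg, 207 kg left
truck 3: place 265 kg, 235 kg left
truck 4: place 291 kg, 209 kg left
truck 5: place 295 kg, 205 kg left
truck 6: place 264 kg, 236 kg left
truck 7: place 292 kg, 208 kg left
truck 8: place 306 kg, 194 kg left
8 trucks × 500 kg = 4000 kg; used 2259 kg; unused 1741 kg.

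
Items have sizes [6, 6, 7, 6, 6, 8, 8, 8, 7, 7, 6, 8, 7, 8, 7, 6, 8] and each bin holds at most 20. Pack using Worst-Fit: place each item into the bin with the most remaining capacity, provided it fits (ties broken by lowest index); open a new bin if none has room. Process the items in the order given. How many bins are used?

7

6 → bin 1 (remaining 14)
6 → bin 1 (remaining 8)
7 → bin 1 (remaining 1)
6 → bin 2 (remaining 14)
6 → bin 2 (remaining 8)
8 → bin 2 (remaining 0)
8 → bin 3 (remaining 12)
8 → bin 3 (remaining 4)
7 → bin 4 (remaining 13)
7 → bin 4 (remaining 6)
6 → bin 4 (remaining 0)
8 → bin 5 (remaining 12)
7 → bin 5 (remaining 5)
8 → bin 6 (remaining 12)
7 → bin 6 (remaining 5)
6 → bin 7 (remaining 14)
8 → bin 7 (remaining 6)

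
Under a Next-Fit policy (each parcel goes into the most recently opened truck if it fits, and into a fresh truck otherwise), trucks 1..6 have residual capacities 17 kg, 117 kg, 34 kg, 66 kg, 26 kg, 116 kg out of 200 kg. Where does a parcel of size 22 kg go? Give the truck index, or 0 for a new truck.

6

Next-Fit only looks at truck 6, which has 116 kg free.
22 kg fits there.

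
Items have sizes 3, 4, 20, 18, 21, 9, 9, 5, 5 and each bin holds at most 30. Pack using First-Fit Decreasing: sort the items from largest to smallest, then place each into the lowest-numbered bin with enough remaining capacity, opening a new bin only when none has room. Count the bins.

4

Sorted descending: 21, 20, 18, 9, 9, 5, 5, 4, 3.
Put 21 in bin 1; 9 remain.
Put 20 in bin 2; 10 remain.
Put 18 in bin 3; 12 remain.
Put 9 in bin 1; 0 remain.
Put 9 in bin 2; 1 remain.
Put 5 in bin 3; 7 remain.
Put 5 in bin 3; 2 remain.
Put 4 in bin 4; 26 remain.
Put 3 in bin 4; 23 remain.
Final bins: [21,9] [20,9] [18,5,5] [4,3].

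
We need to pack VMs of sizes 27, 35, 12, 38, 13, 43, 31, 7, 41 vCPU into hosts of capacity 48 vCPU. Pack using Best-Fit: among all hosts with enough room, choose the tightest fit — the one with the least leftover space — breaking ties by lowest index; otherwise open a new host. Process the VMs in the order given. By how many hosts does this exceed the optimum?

Best-Fit: [27,13,7] [35,12] [38] [43] [31] [41] → 6 hosts.
Total size 247 vCPU; any packing needs at least ⌈247/48⌉ = 6 hosts.
So 6 is already optimal.

0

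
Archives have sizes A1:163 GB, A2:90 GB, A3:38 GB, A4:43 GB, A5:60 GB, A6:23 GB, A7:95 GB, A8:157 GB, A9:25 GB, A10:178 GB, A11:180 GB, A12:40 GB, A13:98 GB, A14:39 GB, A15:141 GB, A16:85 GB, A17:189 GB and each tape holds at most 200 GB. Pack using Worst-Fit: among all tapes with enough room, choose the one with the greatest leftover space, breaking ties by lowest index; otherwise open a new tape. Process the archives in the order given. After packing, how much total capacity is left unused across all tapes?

356

tape 1: place A1 (163 GB), 37 GB left
tape 2: place A2 (90 GB), 110 GB left
tape 2: place A3 (38 GB), 72 GB left
tape 2: place A4 (43 GB), 29 GB left
tape 3: place A5 (60 GB), 140 GB left
tape 3: place A6 (23 GB), 117 GB left
tape 3: place A7 (95 GB), 22 GB left
tape 4: place A8 (157 GB), 43 GB left
tape 4: place A9 (25 GB), 18 GB left
tape 5: place A10 (178 GB), 22 GB left
tape 6: place A11 (180 GB), 20 GB left
tape 7: place A12 (40 GB), 160 GB left
tape 7: place A13 (98 GB), 62 GB left
tape 7: place A14 (39 GB), 23 GB left
tape 8: place A15 (141 GB), 59 GB left
tape 9: place A16 (85 GB), 115 GB left
tape 10: place A17 (189 GB), 11 GB left
10 tapes × 200 GB = 2000 GB; used 1644 GB; unused 356 GB.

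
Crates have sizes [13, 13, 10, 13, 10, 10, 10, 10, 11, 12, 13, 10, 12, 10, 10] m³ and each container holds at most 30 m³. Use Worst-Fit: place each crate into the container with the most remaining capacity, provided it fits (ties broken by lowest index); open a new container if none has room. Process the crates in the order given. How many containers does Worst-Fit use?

7 containers

Put 13 m³ in container 1; 17 m³ remain.
Put 13 m³ in container 1; 4 m³ remain.
Put 10 m³ in container 2; 20 m³ remain.
Put 13 m³ in container 2; 7 m³ remain.
Put 10 m³ in container 3; 20 m³ remain.
Put 10 m³ in container 3; 10 m³ remain.
Put 10 m³ in container 3; 0 m³ remain.
Put 10 m³ in container 4; 20 m³ remain.
Put 11 m³ in container 4; 9 m³ remain.
Put 12 m³ in container 5; 18 m³ remain.
Put 13 m³ in container 5; 5 m³ remain.
Put 10 m³ in container 6; 20 m³ remain.
Put 12 m³ in container 6; 8 m³ remain.
Put 10 m³ in container 7; 20 m³ remain.
Put 10 m³ in container 7; 10 m³ remain.
Final containers: [13,13] [10,13] [10,10,10] [10,11] [12,13] [10,12] [10,10].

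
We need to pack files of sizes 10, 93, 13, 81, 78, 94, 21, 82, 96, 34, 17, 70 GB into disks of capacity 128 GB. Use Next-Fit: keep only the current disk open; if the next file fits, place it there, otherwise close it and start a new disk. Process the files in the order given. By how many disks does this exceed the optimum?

0

Next-Fit: [10,93,13] [81] [78] [94,21] [82] [96] [34,17,70] → 7 disks.
7 files exceed 64 GB (half the capacity), and no two of those can share a disk, so at least 7 disks are needed.
So 7 is already optimal.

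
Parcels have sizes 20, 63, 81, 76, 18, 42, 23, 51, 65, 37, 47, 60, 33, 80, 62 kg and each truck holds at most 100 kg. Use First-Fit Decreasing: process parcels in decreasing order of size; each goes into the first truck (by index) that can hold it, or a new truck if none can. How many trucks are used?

9

Sorted descending: 81, 80, 76, 65, 63, 62, 60, 51, 47, 42, 37, 33, 23, 20, 18.
truck 1: place 81 kg, 19 kg left
truck 2: place 80 kg, 20 kg left
truck 3: place 76 kg, 24 kg left
truck 4: place 65 kg, 35 kg left
truck 5: place 63 kg, 37 kg left
truck 6: place 62 kg, 38 kg left
truck 7: place 60 kg, 40 kg left
truck 8: place 51 kg, 49 kg left
truck 8: place 47 kg, 2 kg left
truck 9: place 42 kg, 58 kg left
truck 5: place 37 kg, 0 kg left
truck 4: place 33 kg, 2 kg left
truck 3: place 23 kg, 1 kg left
truck 2: place 20 kg, 0 kg left
truck 1: place 18 kg, 1 kg left
Final trucks: [81,18] [80,20] [76,23] [65,33] [63,37] [62] [60] [51,47] [42].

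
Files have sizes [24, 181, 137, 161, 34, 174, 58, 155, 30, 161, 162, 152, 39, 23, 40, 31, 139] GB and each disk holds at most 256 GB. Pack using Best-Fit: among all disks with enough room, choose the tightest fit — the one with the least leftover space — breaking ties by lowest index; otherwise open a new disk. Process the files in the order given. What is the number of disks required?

9

Put 24 GB in disk 1; 232 GB remain.
Put 181 GB in disk 1; 51 GB remain.
Put 137 GB in disk 2; 119 GB remain.
Put 161 GB in disk 3; 95 GB remain.
Put 34 GB in disk 1; 17 GB remain.
Put 174 GB in disk 4; 82 GB remain.
Put 58 GB in disk 4; 24 GB remain.
Put 155 GB in disk 5; 101 GB remain.
Put 30 GB in disk 3; 65 GB remain.
Put 161 GB in disk 6; 95 GB remain.
Put 162 GB in disk 7; 94 GB remain.
Put 152 GB in disk 8; 104 GB remain.
Put 39 GB in disk 3; 26 GB remain.
Put 23 GB in disk 4; 1 GB remain.
Put 40 GB in disk 7; 54 GB remain.
Put 31 GB in disk 7; 23 GB remain.
Put 139 GB in disk 9; 117 GB remain.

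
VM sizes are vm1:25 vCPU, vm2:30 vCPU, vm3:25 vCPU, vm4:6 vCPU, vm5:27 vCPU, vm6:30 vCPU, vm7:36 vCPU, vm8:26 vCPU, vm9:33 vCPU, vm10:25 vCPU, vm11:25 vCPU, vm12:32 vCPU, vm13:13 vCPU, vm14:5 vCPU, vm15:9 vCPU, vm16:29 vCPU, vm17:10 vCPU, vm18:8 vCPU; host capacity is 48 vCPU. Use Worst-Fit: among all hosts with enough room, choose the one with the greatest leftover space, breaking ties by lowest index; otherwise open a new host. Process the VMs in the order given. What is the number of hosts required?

12

host 1: place vm1 (25 vCPU), 23 vCPU left
host 2: place vm2 (30 vCPU), 18 vCPU left
host 3: place vm3 (25 vCPU), 23 vCPU left
host 1: place vm4 (6 vCPU), 17 vCPU left
host 4: place vm5 (27 vCPU), 21 vCPU left
host 5: place vm6 (30 vCPU), 18 vCPU left
host 6: place vm7 (36 vCPU), 12 vCPU left
host 7: place vm8 (26 vCPU), 22 vCPU left
host 8: place vm9 (33 vCPU), 15 vCPU left
host 9: place vm10 (25 vCPU), 23 vCPU left
host 10: place vm11 (25 vCPU), 23 vCPU left
host 11: place vm12 (32 vCPU), 16 vCPU left
host 3: place vm13 (13 vCPU), 10 vCPU left
host 9: place vm14 (5 vCPU), 18 vCPU left
host 10: place vm15 (9 vCPU), 14 vCPU left
host 12: place vm16 (29 vCPU), 19 vCPU left
host 7: place vm17 (10 vCPU), 12 vCPU left
host 4: place vm18 (8 vCPU), 13 vCPU left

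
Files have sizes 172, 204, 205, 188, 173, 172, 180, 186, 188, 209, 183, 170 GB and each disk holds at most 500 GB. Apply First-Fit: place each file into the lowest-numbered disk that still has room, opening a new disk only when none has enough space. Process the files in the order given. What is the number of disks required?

disk 1: place 172 GB, 328 GB left
disk 1: place 204 GB, 124 GB left
disk 2: place 205 GB, 295 GB left
disk 2: place 188 GB, 107 GB left
disk 3: place 173 GB, 327 GB left
disk 3: place 172 GB, 155 GB left
disk 4: place 180 GB, 320 GB left
disk 4: place 186 GB, 134 GB left
disk 5: place 188 GB, 312 GB left
disk 5: place 209 GB, 103 GB left
disk 6: place 183 GB, 317 GB left
disk 6: place 170 GB, 147 GB left
Final disks: [172,204] [205,188] [173,172] [180,186] [188,209] [183,170].

6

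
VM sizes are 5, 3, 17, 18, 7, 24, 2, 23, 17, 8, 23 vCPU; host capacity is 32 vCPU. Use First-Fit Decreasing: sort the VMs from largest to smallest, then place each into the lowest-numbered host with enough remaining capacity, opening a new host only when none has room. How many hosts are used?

6 hosts

Sorted descending: 24, 23, 23, 18, 17, 17, 8, 7, 5, 3, 2.
Put 24 vCPU in host 1; 8 vCPU remain.
Put 23 vCPU in host 2; 9 vCPU remain.
Put 23 vCPU in host 3; 9 vCPU remain.
Put 18 vCPU in host 4; 14 vCPU remain.
Put 17 vCPU in host 5; 15 vCPU remain.
Put 17 vCPU in host 6; 15 vCPU remain.
Put 8 vCPU in host 1; 0 vCPU remain.
Put 7 vCPU in host 2; 2 vCPU remain.
Put 5 vCPU in host 3; 4 vCPU remain.
Put 3 vCPU in host 3; 1 vCPU remain.
Put 2 vCPU in host 2; 0 vCPU remain.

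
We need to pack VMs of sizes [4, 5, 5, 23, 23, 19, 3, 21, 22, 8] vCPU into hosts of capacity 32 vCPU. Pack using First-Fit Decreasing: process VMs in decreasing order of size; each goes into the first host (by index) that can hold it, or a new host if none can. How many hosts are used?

5

Sorted descending: 23, 23, 22, 21, 19, 8, 5, 5, 4, 3.
Put 23 vCPU in host 1; 9 vCPU remain.
Put 23 vCPU in host 2; 9 vCPU remain.
Put 22 vCPU in host 3; 10 vCPU remain.
Put 21 vCPU in host 4; 11 vCPU remain.
Put 19 vCPU in host 5; 13 vCPU remain.
Put 8 vCPU in host 1; 1 vCPU remain.
Put 5 vCPU in host 2; 4 vCPU remain.
Put 5 vCPU in host 3; 5 vCPU remain.
Put 4 vCPU in host 2; 0 vCPU remain.
Put 3 vCPU in host 3; 2 vCPU remain.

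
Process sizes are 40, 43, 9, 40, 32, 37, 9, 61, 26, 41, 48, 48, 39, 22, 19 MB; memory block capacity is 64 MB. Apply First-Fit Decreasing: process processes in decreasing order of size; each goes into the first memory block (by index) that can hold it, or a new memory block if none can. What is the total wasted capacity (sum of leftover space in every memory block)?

Sorted descending: 61, 48, 48, 43, 41, 40, 40, 39, 37, 32, 26, 22, 19, 9, 9.
memory block 1: place 61 MB, 3 MB left
memory block 2: place 48 MB, 16 MB left
memory block 3: place 48 MB, 16 MB left
memory block 4: place 43 MB, 21 MB left
memory block 5: place 41 MB, 23 MB left
memory block 6: place 40 MB, 24 MB left
memory block 7: place 40 MB, 24 MB left
memory block 8: place 39 MB, 25 MB left
memory block 9: place 37 MB, 27 MB left
memory block 10: place 32 MB, 32 MB left
memory block 9: place 26 MB, 1 MB left
memory block 5: place 22 MB, 1 MB left
memory block 4: place 19 MB, 2 MB left
memory block 2: place 9 MB, 7 MB left
memory block 3: place 9 MB, 7 MB left
10 memory blocks × 64 MB = 640 MB; used 514 MB; unused 126 MB.

126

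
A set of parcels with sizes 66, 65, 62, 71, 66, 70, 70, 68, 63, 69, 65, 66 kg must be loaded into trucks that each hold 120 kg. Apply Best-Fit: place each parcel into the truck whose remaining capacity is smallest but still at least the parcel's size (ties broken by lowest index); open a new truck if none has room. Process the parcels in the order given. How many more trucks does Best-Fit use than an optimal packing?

Best-Fit: [66] [65] [62] [71] [66] [70] [70] [68] [63] [69] [65] [66] → 12 trucks.
12 parcels exceed 60 kg (half the capacity), and no two of those can share a truck, so at least 12 trucks are needed.
So 12 is already optimal.

0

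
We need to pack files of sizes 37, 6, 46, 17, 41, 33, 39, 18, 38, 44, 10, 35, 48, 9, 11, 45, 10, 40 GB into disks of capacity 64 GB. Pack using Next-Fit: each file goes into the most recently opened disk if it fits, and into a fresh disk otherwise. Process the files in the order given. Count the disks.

11

Put 37 GB in disk 1; 27 GB remain.
Put 6 GB in disk 1; 21 GB remain.
Put 46 GB in disk 2; 18 GB remain.
Put 17 GB in disk 2; 1 GB remain.
Put 41 GB in disk 3; 23 GB remain.
Put 33 GB in disk 4; 31 GB remain.
Put 39 GB in disk 5; 25 GB remain.
Put 18 GB in disk 5; 7 GB remain.
Put 38 GB in disk 6; 26 GB remain.
Put 44 GB in disk 7; 20 GB remain.
Put 10 GB in disk 7; 10 GB remain.
Put 35 GB in disk 8; 29 GB remain.
Put 48 GB in disk 9; 16 GB remain.
Put 9 GB in disk 9; 7 GB remain.
Put 11 GB in disk 10; 53 GB remain.
Put 45 GB in disk 10; 8 GB remain.
Put 10 GB in disk 11; 54 GB remain.
Put 40 GB in disk 11; 14 GB remain.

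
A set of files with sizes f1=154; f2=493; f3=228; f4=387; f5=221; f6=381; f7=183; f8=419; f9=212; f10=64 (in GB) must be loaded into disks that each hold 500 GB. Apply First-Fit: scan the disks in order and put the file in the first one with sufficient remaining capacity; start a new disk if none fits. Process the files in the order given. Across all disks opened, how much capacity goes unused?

f1 (154 GB) → disk 1 (remaining 346 GB)
f2 (493 GB) → disk 2 (remaining 7 GB)
f3 (228 GB) → disk 1 (remaining 118 GB)
f4 (387 GB) → disk 3 (remaining 113 GB)
f5 (221 GB) → disk 4 (remaining 279 GB)
f6 (381 GB) → disk 5 (remaining 119 GB)
f7 (183 GB) → disk 4 (remaining 96 GB)
f8 (419 GB) → disk 6 (remaining 81 GB)
f9 (212 GB) → disk 7 (remaining 288 GB)
f10 (64 GB) → disk 1 (remaining 54 GB)
7 disks × 500 GB = 3500 GB; used 2742 GB; unused 758 GB.

758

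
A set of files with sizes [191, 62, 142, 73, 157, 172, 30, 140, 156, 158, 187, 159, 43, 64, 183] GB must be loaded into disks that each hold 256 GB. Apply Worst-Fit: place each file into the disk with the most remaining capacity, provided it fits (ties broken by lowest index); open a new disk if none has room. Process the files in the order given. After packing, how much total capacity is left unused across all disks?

191 GB → disk 1 (remaining 65 GB)
62 GB → disk 1 (remaining 3 GB)
142 GB → disk 2 (remaining 114 GB)
73 GB → disk 2 (remaining 41 GB)
157 GB → disk 3 (remaining 99 GB)
172 GB → disk 4 (remaining 84 GB)
30 GB → disk 3 (remaining 69 GB)
140 GB → disk 5 (remaining 116 GB)
156 GB → disk 6 (remaining 100 GB)
158 GB → disk 7 (remaining 98 GB)
187 GB → disk 8 (remaining 69 GB)
159 GB → disk 9 (remaining 97 GB)
43 GB → disk 5 (remaining 73 GB)
64 GB → disk 6 (remaining 36 GB)
183 GB → disk 10 (remaining 73 GB)
10 disks × 256 GB = 2560 GB; used 1917 GB; unused 643 GB.

643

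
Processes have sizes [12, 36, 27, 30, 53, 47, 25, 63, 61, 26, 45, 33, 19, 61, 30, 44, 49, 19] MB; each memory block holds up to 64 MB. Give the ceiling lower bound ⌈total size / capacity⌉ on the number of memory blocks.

Total size = 12 + 36 + 27 + 30 + 53 + 47 + 25 + 63 + 61 + 26 + 45 + 33 + 19 + 61 + 30 + 44 + 49 + 19 = 680 MB.
⌈680 / 64⌉ = 11.

11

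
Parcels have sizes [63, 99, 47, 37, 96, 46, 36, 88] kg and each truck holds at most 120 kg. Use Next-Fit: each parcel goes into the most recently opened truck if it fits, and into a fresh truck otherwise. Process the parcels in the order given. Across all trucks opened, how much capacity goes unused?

Put 63 kg in truck 1; 57 kg remain.
Put 99 kg in truck 2; 21 kg remain.
Put 47 kg in truck 3; 73 kg remain.
Put 37 kg in truck 3; 36 kg remain.
Put 96 kg in truck 4; 24 kg remain.
Put 46 kg in truck 5; 74 kg remain.
Put 36 kg in truck 5; 38 kg remain.
Put 88 kg in truck 6; 32 kg remain.
6 trucks × 120 kg = 720 kg; used 512 kg; unused 208 kg.

208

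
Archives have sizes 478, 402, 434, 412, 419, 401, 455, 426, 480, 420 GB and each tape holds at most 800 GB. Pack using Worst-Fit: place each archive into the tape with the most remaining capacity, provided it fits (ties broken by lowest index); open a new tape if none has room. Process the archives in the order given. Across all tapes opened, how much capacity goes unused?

3673

478 GB → tape 1 (remaining 322 GB)
402 GB → tape 2 (remaining 398 GB)
434 GB → tape 3 (remaining 366 GB)
412 GB → tape 4 (remaining 388 GB)
419 GB → tape 5 (remaining 381 GB)
401 GB → tape 6 (remaining 399 GB)
455 GB → tape 7 (remaining 345 GB)
426 GB → tape 8 (remaining 374 GB)
480 GB → tape 9 (remaining 320 GB)
420 GB → tape 10 (remaining 380 GB)
10 tapes × 800 GB = 8000 GB; used 4327 GB; unused 3673 GB.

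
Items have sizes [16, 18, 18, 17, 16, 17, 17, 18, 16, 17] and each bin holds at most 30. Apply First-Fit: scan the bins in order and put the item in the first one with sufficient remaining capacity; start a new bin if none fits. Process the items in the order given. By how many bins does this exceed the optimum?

0

First-Fit: [16] [18] [18] [17] [16] [17] [17] [18] [16] [17] → 10 bins.
10 items exceed 15 (half the capacity), and no two of those can share a bin, so at least 10 bins are needed.
So 10 is already optimal.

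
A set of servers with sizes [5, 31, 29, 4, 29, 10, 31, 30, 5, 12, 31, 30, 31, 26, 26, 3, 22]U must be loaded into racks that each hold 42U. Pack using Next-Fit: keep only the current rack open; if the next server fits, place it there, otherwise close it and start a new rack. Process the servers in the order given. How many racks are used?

12 racks

5U → rack 1 (remaining 37U)
31U → rack 1 (remaining 6U)
29U → rack 2 (remaining 13U)
4U → rack 2 (remaining 9U)
29U → rack 3 (remaining 13U)
10U → rack 3 (remaining 3U)
31U → rack 4 (remaining 11U)
30U → rack 5 (remaining 12U)
5U → rack 5 (remaining 7U)
12U → rack 6 (remaining 30U)
31U → rack 7 (remaining 11U)
30U → rack 8 (remaining 12U)
31U → rack 9 (remaining 11U)
26U → rack 10 (remaining 16U)
26U → rack 11 (remaining 16U)
3U → rack 11 (remaining 13U)
22U → rack 12 (remaining 20U)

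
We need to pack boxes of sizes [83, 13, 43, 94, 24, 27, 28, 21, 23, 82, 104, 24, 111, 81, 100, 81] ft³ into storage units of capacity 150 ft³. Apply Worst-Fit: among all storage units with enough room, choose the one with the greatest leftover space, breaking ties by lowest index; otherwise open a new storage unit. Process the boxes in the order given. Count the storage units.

Put 83 ft³ in storage unit 1; 67 ft³ remain.
Put 13 ft³ in storage unit 1; 54 ft³ remain.
Put 43 ft³ in storage unit 1; 11 ft³ remain.
Put 94 ft³ in storage unit 2; 56 ft³ remain.
Put 24 ft³ in storage unit 2; 32 ft³ remain.
Put 27 ft³ in storage unit 2; 5 ft³ remain.
Put 28 ft³ in storage unit 3; 122 ft³ remain.
Put 21 ft³ in storage unit 3; 101 ft³ remain.
Put 23 ft³ in storage unit 3; 78 ft³ remain.
Put 82 ft³ in storage unit 4; 68 ft³ remain.
Put 104 ft³ in storage unit 5; 46 ft³ remain.
Put 24 ft³ in storage unit 3; 54 ft³ remain.
Put 111 ft³ in storage unit 6; 39 ft³ remain.
Put 81 ft³ in storage unit 7; 69 ft³ remain.
Put 100 ft³ in storage unit 8; 50 ft³ remain.
Put 81 ft³ in storage unit 9; 69 ft³ remain.
Final storage units: [83,13,43] [94,24,27] [28,21,23,24] [82] [104] [111] [81] [100] [81].

9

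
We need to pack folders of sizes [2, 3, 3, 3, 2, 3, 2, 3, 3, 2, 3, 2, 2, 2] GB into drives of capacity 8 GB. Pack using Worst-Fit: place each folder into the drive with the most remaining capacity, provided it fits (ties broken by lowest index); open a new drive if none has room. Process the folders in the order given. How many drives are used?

Put 2 GB in drive 1; 6 GB remain.
Put 3 GB in drive 1; 3 GB remain.
Put 3 GB in drive 1; 0 GB remain.
Put 3 GB in drive 2; 5 GB remain.
Put 2 GB in drive 2; 3 GB remain.
Put 3 GB in drive 2; 0 GB remain.
Put 2 GB in drive 3; 6 GB remain.
Put 3 GB in drive 3; 3 GB remain.
Put 3 GB in drive 3; 0 GB remain.
Put 2 GB in drive 4; 6 GB remain.
Put 3 GB in drive 4; 3 GB remain.
Put 2 GB in drive 4; 1 GB remain.
Put 2 GB in drive 5; 6 GB remain.
Put 2 GB in drive 5; 4 GB remain.
Final drives: [2,3,3] [3,2,3] [2,3,3] [2,3,2] [2,2].

5 drives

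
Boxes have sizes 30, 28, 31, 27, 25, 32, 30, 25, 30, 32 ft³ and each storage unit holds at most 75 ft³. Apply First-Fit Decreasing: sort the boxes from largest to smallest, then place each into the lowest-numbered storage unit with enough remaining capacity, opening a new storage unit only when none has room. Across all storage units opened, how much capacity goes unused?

Sorted descending: 32, 32, 31, 30, 30, 30, 28, 27, 25, 25.
32 ft³ → storage unit 1 (remaining 43 ft³)
32 ft³ → storage unit 1 (remaining 11 ft³)
31 ft³ → storage unit 2 (remaining 44 ft³)
30 ft³ → storage unit 2 (remaining 14 ft³)
30 ft³ → storage unit 3 (remaining 45 ft³)
30 ft³ → storage unit 3 (remaining 15 ft³)
28 ft³ → storage unit 4 (remaining 47 ft³)
27 ft³ → storage unit 4 (remaining 20 ft³)
25 ft³ → storage unit 5 (remaining 50 ft³)
25 ft³ → storage unit 5 (remaining 25 ft³)
5 storage units × 75 ft³ = 375 ft³; used 290 ft³; unused 85 ft³.

85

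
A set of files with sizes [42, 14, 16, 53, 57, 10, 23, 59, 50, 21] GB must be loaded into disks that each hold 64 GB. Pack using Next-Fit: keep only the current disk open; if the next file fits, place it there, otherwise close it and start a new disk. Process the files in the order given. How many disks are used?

8

Put 42 GB in disk 1; 22 GB remain.
Put 14 GB in disk 1; 8 GB remain.
Put 16 GB in disk 2; 48 GB remain.
Put 53 GB in disk 3; 11 GB remain.
Put 57 GB in disk 4; 7 GB remain.
Put 10 GB in disk 5; 54 GB remain.
Put 23 GB in disk 5; 31 GB remain.
Put 59 GB in disk 6; 5 GB remain.
Put 50 GB in disk 7; 14 GB remain.
Put 21 GB in disk 8; 43 GB remain.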